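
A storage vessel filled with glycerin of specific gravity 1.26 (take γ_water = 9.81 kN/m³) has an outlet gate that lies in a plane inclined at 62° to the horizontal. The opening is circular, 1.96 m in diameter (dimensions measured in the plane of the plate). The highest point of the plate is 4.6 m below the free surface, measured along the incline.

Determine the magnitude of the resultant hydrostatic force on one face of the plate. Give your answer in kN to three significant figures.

γ = 1.26 × 9.81 = 12.3606 kN/m³.
Let θ = 62° be the plate's angle to the horizontal; measure y along the incline from where the plane meets the free surface. Vertical depth h = y·sinθ with sinθ = 0.882948.
The centroid is at the centre, 0.98 m below the top of the plate, so y_c = 4.6 + 0.98 = 5.58 m and h_c = 5.58 × 0.882948 = 4.92685 m.
A = π(0.98)² = 3.01719 m².
Resultant F = γ·h_c·A = 12.3606 × 4.92685 × 3.01719 = 183.743 kN.

F ≈ 184 kN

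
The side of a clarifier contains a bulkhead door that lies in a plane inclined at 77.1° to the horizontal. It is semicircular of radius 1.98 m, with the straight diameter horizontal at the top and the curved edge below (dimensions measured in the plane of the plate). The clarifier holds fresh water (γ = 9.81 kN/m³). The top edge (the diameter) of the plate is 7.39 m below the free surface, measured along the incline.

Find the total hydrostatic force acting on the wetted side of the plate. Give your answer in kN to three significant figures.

γ = 9.81 kN/m³.
Let θ = 77.1° be the plate's angle to the horizontal; measure y along the incline from where the plane meets the free surface. Vertical depth h = y·sinθ with sinθ = 0.974761.
The centroid of a semicircle lies 4r/(3π) = 0.840338 m from the diameter, here below the top edge, so y_c = 7.39 + 0.840338 = 8.23034 m and h_c = 8.23034 × 0.974761 = 8.02261 m.
A = πr²/2 = π × 1.98²/2 = 6.15815 m².
Resultant F = γ·h_c·A = 9.81 × 8.02261 × 6.15815 = 484.658 kN.

F ≈ 485 kN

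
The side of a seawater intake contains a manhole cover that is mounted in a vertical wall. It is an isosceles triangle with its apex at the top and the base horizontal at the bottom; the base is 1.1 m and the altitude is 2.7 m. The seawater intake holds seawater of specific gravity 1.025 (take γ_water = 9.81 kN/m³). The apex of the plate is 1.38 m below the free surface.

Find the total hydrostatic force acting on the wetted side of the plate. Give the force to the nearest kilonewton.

γ = 1.025 × 9.81 = 10.05525 kN/m³.
With the apex up, the centroid sits 2h/3 = 2 × 2.7/3 = 1.8 m below the apex, so the centroid depth is h_c = 1.38 + 1.8 = 3.18 m.
A = ½ × 1.1 × 2.7 = 1.485 m².
Resultant F = γ·h_c·A = 10.05525 × 3.18 × 1.485 = 47.4839 kN.

F ≈ 47 kN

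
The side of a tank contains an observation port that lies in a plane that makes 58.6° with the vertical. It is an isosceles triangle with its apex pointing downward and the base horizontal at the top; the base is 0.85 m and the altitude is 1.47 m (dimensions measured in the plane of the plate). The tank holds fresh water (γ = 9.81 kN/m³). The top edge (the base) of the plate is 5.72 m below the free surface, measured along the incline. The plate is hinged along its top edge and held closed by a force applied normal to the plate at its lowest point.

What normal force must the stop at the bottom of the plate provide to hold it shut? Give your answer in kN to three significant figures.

γ = 9.81 kN/m³.
The plate makes 58.6° with the vertical, i.e. θ = 90° − 58.6° = 31.4° to the horizontal. Measuring y along the incline from the free-surface line, vertical depth h = y·sinθ with sinθ = 0.521010.
With the apex down, the centroid sits h/3 = 1.47/3 = 0.49 m below the base (the top edge), so y_c = 5.72 + 0.49 = 6.21 m and h_c = 6.21 × 0.521010 = 3.23547 m.
A = ½ × 0.85 × 1.47 = 0.62475 m².
Resultant F = γ·h_c·A = 9.81 × 3.23547 × 0.62475 = 19.8295 kN.
I_c = b·h³/36 = 0.85 × 1.47³/36 = 0.0750012 m⁴.
Centre of pressure: y_p = y_c + I_c/(y_c·A) = 6.21 + 0.0750012/(6.21 × 0.62475) = 6.21 + 0.0193317 = 6.22933 m along the plane.
The resultant acts 0.49 + 0.0193317 = 0.509332 m (along the plate) below the hinge at the top edge, so the moment about the hinge is M = F × 0.509332 = 19.8295 × 0.509332 = 10.0998 kN·m.
A normal force at the bottom, 1.47 m from the hinge, must supply this moment: P = 10.0998/1.47 = 6.87061 kN.

P ≈ 6.87 kN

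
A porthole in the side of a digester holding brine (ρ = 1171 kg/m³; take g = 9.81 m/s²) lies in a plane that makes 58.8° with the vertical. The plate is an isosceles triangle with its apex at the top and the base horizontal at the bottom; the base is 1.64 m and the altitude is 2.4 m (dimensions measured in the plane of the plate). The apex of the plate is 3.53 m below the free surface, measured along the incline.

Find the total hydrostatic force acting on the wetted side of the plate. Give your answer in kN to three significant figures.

F ≈ 60.1 kN

γ = ρg = 1171 × 9.81 / 1000 = 11.48751 kN/m³.
The plate makes 58.8° with the vertical, i.e. θ = 90° − 58.8° = 31.2° to the horizontal. Measuring y along the incline from the free-surface line, vertical depth h = y·sinθ with sinθ = 0.518027.
With the apex up, the centroid sits 2h/3 = 2 × 2.4/3 = 1.6 m below the apex, so y_c = 3.53 + 1.6 = 5.13 m and h_c = 5.13 × 0.518027 = 2.65748 m.
A = ½ × 1.64 × 2.4 = 1.968 m².
Resultant F = γ·h_c·A = 11.48751 × 2.65748 × 1.968 = 60.0788 kN.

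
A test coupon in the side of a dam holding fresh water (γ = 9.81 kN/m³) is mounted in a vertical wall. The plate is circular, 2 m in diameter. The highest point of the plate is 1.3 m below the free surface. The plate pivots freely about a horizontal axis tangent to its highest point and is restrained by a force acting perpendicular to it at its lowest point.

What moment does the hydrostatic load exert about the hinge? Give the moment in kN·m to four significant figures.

γ = 9.81 kN/m³.
The centroid is at the centre, 1 m below the top of the plate, so the centroid depth is h_c = 1.3 + 1 = 2.3 m.
A = π(1)² = 3.14159 m².
Resultant F = γ·h_c·A = 9.81 × 2.3 × 3.14159 = 70.8837 kN.
I_c = πr⁴/4 = π × 1⁴/4 = 0.785398 m⁴.
Centre of pressure: y_p = y_c + I_c/(y_c·A) = 2.3 + 0.785398/(2.3 × 3.14159) = 2.3 + 0.108696 = 2.4087 m along the plane.
The resultant acts 1 + 0.108696 = 1.1087 m (along the plate) below the hinge at the top edge, so the moment about the hinge is M = F × 1.1087 = 70.8837 × 1.1087 = 78.5888 kN·m.

M ≈ 78.59 kN·m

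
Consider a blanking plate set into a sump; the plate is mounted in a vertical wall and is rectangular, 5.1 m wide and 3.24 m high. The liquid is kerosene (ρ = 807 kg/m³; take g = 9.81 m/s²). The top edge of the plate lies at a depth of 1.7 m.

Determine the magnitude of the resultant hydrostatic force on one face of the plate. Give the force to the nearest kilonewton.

γ = ρg = 807 × 9.81 / 1000 = 7.91667 kN/m³.
The centroid lies 3.24/2 = 1.62 m below the top edge, so the centroid depth is h_c = 1.7 + 1.62 = 3.32 m.
A = 5.1 × 3.24 = 16.524 m².
Resultant F = γ·h_c·A = 7.91667 × 3.32 × 16.524 = 434.306 kN.

F ≈ 434 kN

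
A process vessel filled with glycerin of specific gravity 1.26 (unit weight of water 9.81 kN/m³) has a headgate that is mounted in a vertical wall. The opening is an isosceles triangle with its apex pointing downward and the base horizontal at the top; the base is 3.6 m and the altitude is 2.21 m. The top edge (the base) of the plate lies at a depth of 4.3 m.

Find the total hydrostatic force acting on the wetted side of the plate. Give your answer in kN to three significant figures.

γ = 1.26 × 9.81 = 12.3606 kN/m³.
With the apex down, the centroid sits h/3 = 2.21/3 = 0.736667 m below the base (the top edge), so the centroid depth is h_c = 4.3 + 0.736667 = 5.03667 m.
A = ½ × 3.6 × 2.21 = 3.978 m².
Resultant F = γ·h_c·A = 12.3606 × 5.03667 × 3.978 = 247.655 kN.

F ≈ 248 kN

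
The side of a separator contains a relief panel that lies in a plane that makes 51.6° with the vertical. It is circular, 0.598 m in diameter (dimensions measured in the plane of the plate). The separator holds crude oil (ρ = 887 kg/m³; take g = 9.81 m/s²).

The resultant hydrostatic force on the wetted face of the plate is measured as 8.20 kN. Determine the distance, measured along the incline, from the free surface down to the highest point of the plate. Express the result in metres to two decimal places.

γ = ρg = 887 × 9.81 / 1000 = 8.70147 kN/m³.
A = π(0.299)² = 0.280862 m².
From F = γ·h_c·A, the centroid depth is h_c = 8.20/(8.70147 × 0.280862) = 3.35528 m.
The plate makes 51.6° with the vertical, i.e. θ = 90° − 51.6° = 38.4° to the horizontal. Measuring y along the incline from the free-surface line, vertical depth h = y·sinθ with sinθ = 0.621148.
Along the incline, y_c = h_c/sinθ = 3.35528/0.621148 = 5.40174 m.
The centroid is at the centre, 0.299 m below the top of the plate, so the highest point sits at y_top = 5.40174 − 0.299 = 5.10274 m along the incline.

y_top ≈ 5.10 m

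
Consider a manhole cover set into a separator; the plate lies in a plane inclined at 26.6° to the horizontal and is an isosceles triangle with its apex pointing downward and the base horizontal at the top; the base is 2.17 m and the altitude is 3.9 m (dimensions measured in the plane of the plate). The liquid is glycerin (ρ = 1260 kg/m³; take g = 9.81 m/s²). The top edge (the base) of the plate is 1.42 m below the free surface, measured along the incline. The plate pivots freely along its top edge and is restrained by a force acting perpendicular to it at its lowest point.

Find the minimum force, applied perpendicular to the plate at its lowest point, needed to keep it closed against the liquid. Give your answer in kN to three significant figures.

γ = ρg = 1260 × 9.81 / 1000 = 12.3606 kN/m³.
Let θ = 26.6° be the plate's angle to the horizontal; measure y along the incline from where the plane meets the free surface. Vertical depth h = y·sinθ with sinθ = 0.447759.
With the apex down, the centroid sits h/3 = 3.9/3 = 1.3 m below the base (the top edge), so y_c = 1.42 + 1.3 = 2.72 m and h_c = 2.72 × 0.447759 = 1.2179 m.
A = ½ × 2.17 × 3.9 = 4.2315 m².
Resultant F = γ·h_c·A = 12.3606 × 1.2179 × 4.2315 = 63.7009 kN.
I_c = b·h³/36 = 2.17 × 3.9³/36 = 3.57562 m⁴.
Centre of pressure: y_p = y_c + I_c/(y_c·A) = 2.72 + 3.57562/(2.72 × 4.2315) = 2.72 + 0.310662 = 3.03066 m along the plane.
The resultant acts 1.3 + 0.310662 = 1.61066 m (along the plate) below the hinge at the top edge, so the moment about the hinge is M = F × 1.61066 = 63.7009 × 1.61066 = 102.6 kN·m.
A normal force at the bottom, 3.9 m from the hinge, must supply this moment: P = 102.6/3.9 = 26.3077 kN.

P ≈ 26.3 kN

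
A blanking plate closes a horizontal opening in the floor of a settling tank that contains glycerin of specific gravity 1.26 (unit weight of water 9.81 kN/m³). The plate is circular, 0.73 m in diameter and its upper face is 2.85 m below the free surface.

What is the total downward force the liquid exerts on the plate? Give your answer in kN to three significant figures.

γ = 1.26 × 9.81 = 12.3606 kN/m³.
The plate is horizontal, so pressure is uniform at p = γ·h = 12.3606 × 2.85 = 35.2277 kN/m².
A = π(0.365)² = 0.418539 m².
F = p·A = 35.2277 × 0.418539 = 14.7442 kN.

F ≈ 14.7 kN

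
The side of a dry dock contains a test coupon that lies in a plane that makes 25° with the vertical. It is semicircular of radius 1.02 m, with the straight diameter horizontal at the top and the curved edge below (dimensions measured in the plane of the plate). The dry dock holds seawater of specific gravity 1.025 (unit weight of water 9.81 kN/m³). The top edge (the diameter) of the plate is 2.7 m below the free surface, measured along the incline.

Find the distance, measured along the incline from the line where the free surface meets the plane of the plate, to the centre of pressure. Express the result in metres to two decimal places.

y_p = 3.16 m

γ = 1.025 × 9.81 = 10.05525 kN/m³.
The plate makes 25° with the vertical, i.e. θ = 90° − 25° = 65° to the horizontal. Measuring y along the incline from the free-surface line, vertical depth h = y·sinθ with sinθ = 0.906308.
The centroid of a semicircle lies 4r/(3π) = 0.432901 m from the diameter, here below the top edge, so y_c = 2.7 + 0.432901 = 3.1329 m and h_c = 3.1329 × 0.906308 = 2.83937 m.
A = πr²/2 = π × 1.02²/2 = 1.63426 m².
Resultant F = γ·h_c·A = 10.05525 × 2.83937 × 1.63426 = 46.6591 kN.
I_c = (π/8 − 8/(9π))·r⁴ = 0.109757 × 1.02⁴ = 0.118805 m⁴.
Centre of pressure: y_p = y_c + I_c/(y_c·A) = 3.1329 + 0.118805/(3.1329 × 1.63426) = 3.1329 + 0.0232042 = 3.1561 m along the plane.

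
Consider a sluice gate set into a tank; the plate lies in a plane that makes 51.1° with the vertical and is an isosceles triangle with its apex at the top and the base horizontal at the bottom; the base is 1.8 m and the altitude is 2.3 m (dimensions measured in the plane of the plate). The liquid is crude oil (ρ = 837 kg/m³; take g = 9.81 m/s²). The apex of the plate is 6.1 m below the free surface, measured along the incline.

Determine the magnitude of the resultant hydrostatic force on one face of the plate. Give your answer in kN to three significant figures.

γ = ρg = 837 × 9.81 / 1000 = 8.21097 kN/m³.
The plate makes 51.1° with the vertical, i.e. θ = 90° − 51.1° = 38.9° to the horizontal. Measuring y along the incline from the free-surface line, vertical depth h = y·sinθ with sinθ = 0.627963.
With the apex up, the centroid sits 2h/3 = 2 × 2.3/3 = 1.53333 m below the apex, so y_c = 6.1 + 1.53333 = 7.63333 m and h_c = 7.63333 × 0.627963 = 4.79345 m.
A = ½ × 1.8 × 2.3 = 2.07 m².
Resultant F = γ·h_c·A = 8.21097 × 4.79345 × 2.07 = 81.4729 kN.

F ≈ 81.5 kN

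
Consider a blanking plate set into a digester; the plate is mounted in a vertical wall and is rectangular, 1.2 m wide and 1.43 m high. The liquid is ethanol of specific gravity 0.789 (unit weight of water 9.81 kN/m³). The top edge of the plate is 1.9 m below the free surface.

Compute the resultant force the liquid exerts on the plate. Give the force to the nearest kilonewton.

γ = 0.789 × 9.81 = 7.74009 kN/m³.
The centroid lies 1.43/2 = 0.715 m below the top edge, so the centroid depth is h_c = 1.9 + 0.715 = 2.615 m.
A = 1.2 × 1.43 = 1.716 m².
Resultant F = γ·h_c·A = 7.74009 × 2.615 × 1.716 = 34.7324 kN.

F ≈ 35 kN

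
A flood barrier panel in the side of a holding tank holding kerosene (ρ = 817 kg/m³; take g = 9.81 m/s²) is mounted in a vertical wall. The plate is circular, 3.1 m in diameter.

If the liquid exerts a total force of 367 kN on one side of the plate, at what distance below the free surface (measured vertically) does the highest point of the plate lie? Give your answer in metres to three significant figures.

d_top ≈ 4.52 m

γ = ρg = 817 × 9.81 / 1000 = 8.01477 kN/m³.
A = π(1.55)² = 7.54768 m².
From F = γ·h_c·A, the centroid depth is h_c = 367/(8.01477 × 7.54768) = 6.06683 m.
The centroid is at the centre, 1.55 m below the top of the plate, so the highest point sits at h_top = 6.06683 − 1.55 = 4.51683 m below the surface.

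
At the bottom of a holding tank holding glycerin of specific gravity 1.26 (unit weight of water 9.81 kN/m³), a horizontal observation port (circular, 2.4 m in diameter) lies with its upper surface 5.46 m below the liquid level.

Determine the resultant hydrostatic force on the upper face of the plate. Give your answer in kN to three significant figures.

F ≈ 305 kN

γ = 1.26 × 9.81 = 12.3606 kN/m³.
The plate is horizontal, so pressure is uniform at p = γ·h = 12.3606 × 5.46 = 67.4889 kN/m².
A = π(1.2)² = 4.52389 m².
F = p·A = 67.4889 × 4.52389 = 305.312 kN.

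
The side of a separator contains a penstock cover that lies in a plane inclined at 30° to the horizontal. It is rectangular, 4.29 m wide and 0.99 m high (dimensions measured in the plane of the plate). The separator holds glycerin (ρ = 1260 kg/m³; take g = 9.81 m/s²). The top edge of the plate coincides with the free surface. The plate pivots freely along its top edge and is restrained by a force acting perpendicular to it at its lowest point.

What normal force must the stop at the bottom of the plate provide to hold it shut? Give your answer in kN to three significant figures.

P ≈ 8.66 kN

γ = ρg = 1260 × 9.81 / 1000 = 12.3606 kN/m³.
Let θ = 30° be the plate's angle to the horizontal; measure y along the incline from where the plane meets the free surface. Vertical depth h = y·sinθ with sinθ = 0.500000.
The centroid lies 0.99/2 = 0.495 m below the top edge, so y_c = 0.495 m and h_c = 0.495 × 0.500000 = 0.2475 m.
A = 4.29 × 0.99 = 4.2471 m².
Resultant F = γ·h_c·A = 12.3606 × 0.2475 × 4.2471 = 12.9929 kN.
I_c = b·h³/12 = 4.29 × 0.99³/12 = 0.346882 m⁴.
Centre of pressure: y_p = y_c + I_c/(y_c·A) = 0.495 + 0.346882/(0.495 × 4.2471) = 0.495 + 0.165 = 0.66 m along the plane.
The resultant acts 0.495 + 0.165 = 0.66 m (along the plate) below the hinge at the top edge, so the moment about the hinge is M = F × 0.66 = 12.9929 × 0.66 = 8.57531 kN·m.
A normal force at the bottom, 0.99 m from the hinge, must supply this moment: P = 8.57531/0.99 = 8.66193 kN.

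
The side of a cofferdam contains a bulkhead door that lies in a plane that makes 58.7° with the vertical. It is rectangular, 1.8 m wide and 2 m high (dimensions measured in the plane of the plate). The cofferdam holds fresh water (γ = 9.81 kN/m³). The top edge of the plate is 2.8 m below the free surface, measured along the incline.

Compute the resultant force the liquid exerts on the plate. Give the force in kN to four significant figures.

F ≈ 69.72 kN

γ = 9.81 kN/m³.
The plate makes 58.7° with the vertical, i.e. θ = 90° − 58.7° = 31.3° to the horizontal. Measuring y along the incline from the free-surface line, vertical depth h = y·sinθ with sinθ = 0.519519.
The centroid lies 2/2 = 1 m below the top edge, so y_c = 2.8 + 1 = 3.8 m and h_c = 3.8 × 0.519519 = 1.97417 m.
A = 1.8 × 2 = 3.6 m².
Resultant F = γ·h_c·A = 9.81 × 1.97417 × 3.6 = 69.7198 kN.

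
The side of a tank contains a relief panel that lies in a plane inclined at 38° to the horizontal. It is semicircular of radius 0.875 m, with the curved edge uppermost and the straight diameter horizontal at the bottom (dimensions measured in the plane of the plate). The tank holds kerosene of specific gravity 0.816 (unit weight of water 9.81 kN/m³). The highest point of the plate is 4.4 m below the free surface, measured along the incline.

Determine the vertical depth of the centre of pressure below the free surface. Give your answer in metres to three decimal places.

h_p = 3.026 m

γ = 0.816 × 9.81 = 8.00496 kN/m³.
Let θ = 38° be the plate's angle to the horizontal; measure y along the incline from where the plane meets the free surface. Vertical depth h = y·sinθ with sinθ = 0.615661.
The centroid lies 4r/(3π) = 0.371362 m above the diameter, so r − 4r/(3π) = 0.875 − 0.371362 = 0.503638 m below the topmost point, so y_c = 4.4 + 0.503638 = 4.90364 m and h_c = 4.90364 × 0.615661 = 3.01898 m.
A = πr²/2 = π × 0.875²/2 = 1.20264 m².
Resultant F = γ·h_c·A = 8.00496 × 3.01898 × 1.20264 = 29.064 kN.
I_c = (π/8 − 8/(9π))·r⁴ = 0.109757 × 0.875⁴ = 0.0643375 m⁴.
Centre of pressure: y_p = y_c + I_c/(y_c·A) = 4.90364 + 0.0643375/(4.90364 × 1.20264) = 4.90364 + 0.0109096 = 4.91455 m along the plane.
Vertically, h_p = y_p·sinθ = 4.91455 × 0.615661 = 3.0257 m.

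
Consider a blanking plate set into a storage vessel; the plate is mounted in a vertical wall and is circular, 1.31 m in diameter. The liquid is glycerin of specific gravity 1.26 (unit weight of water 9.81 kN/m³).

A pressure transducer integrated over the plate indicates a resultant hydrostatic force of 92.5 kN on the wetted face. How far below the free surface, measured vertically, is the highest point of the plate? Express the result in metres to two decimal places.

d_top ≈ 4.90 m

γ = 1.26 × 9.81 = 12.3606 kN/m³.
A = π(0.655)² = 1.34782 m².
From F = γ·h_c·A, the centroid depth is h_c = 92.5/(12.3606 × 1.34782) = 5.55227 m.
The centroid is at the centre, 0.655 m below the top of the plate, so the highest point sits at h_top = 5.55227 − 0.655 = 4.89727 m below the surface.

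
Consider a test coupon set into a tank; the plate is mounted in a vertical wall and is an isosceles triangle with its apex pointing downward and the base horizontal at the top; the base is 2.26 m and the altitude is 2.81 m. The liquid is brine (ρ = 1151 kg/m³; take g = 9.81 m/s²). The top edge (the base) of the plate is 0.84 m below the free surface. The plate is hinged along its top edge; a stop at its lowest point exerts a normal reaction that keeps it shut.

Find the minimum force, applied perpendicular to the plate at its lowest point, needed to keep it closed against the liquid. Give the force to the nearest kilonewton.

γ = ρg = 1151 × 9.81 / 1000 = 11.29131 kN/m³.
With the apex down, the centroid sits h/3 = 2.81/3 = 0.936667 m below the base (the top edge), so the centroid depth is h_c = 0.84 + 0.936667 = 1.77667 m.
A = ½ × 2.26 × 2.81 = 3.1753 m².
Resultant F = γ·h_c·A = 11.29131 × 1.77667 × 3.1753 = 63.6995 kN.
I_c = b·h³/36 = 2.26 × 2.81³/36 = 1.39292 m⁴.
Centre of pressure: y_p = y_c + I_c/(y_c·A) = 1.77667 + 1.39292/(1.77667 × 3.1753) = 1.77667 + 0.246908 = 2.02358 m along the plane.
The resultant acts 0.936667 + 0.246908 = 1.18358 m (along the plate) below the hinge at the top edge, so the moment about the hinge is M = F × 1.18358 = 63.6995 × 1.18358 = 75.3935 kN·m.
A normal force at the bottom, 2.81 m from the hinge, must supply this moment: P = 75.3935/2.81 = 26.8304 kN.

P ≈ 27 kN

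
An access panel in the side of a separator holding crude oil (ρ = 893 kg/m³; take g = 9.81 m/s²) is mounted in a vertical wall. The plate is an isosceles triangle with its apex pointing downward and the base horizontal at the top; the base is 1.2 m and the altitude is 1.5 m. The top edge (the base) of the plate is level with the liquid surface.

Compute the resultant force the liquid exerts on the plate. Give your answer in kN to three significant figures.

γ = ρg = 893 × 9.81 / 1000 = 8.76033 kN/m³.
With the apex down, the centroid sits h/3 = 1.5/3 = 0.5 m below the base (the top edge), so the centroid depth is h_c = 0.5 m.
A = ½ × 1.2 × 1.5 = 0.9 m².
Resultant F = γ·h_c·A = 8.76033 × 0.5 × 0.9 = 3.94215 kN.

F ≈ 3.94 kN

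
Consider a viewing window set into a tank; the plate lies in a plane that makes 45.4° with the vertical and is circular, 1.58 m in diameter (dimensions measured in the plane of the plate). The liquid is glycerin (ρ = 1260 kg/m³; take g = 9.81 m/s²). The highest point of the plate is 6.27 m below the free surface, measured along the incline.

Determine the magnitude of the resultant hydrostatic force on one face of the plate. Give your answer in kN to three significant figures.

F ≈ 120 kN

γ = ρg = 1260 × 9.81 / 1000 = 12.3606 kN/m³.
The plate makes 45.4° with the vertical, i.e. θ = 90° − 45.4° = 44.6° to the horizontal. Measuring y along the incline from the free-surface line, vertical depth h = y·sinθ with sinθ = 0.702153.
The centroid is at the centre, 0.79 m below the top of the plate, so y_c = 6.27 + 0.79 = 7.06 m and h_c = 7.06 × 0.702153 = 4.9572 m.
A = π(0.79)² = 1.96067 m².
Resultant F = γ·h_c·A = 12.3606 × 4.9572 × 1.96067 = 120.138 kN.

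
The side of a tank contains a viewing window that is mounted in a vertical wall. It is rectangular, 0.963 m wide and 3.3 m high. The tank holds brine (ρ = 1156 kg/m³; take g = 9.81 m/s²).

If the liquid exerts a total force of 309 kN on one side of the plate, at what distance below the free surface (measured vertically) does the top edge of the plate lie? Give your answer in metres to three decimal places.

d_top ≈ 6.924 m

γ = ρg = 1156 × 9.81 / 1000 = 11.34036 kN/m³.
A = 0.963 × 3.3 = 3.1779 m².
From F = γ·h_c·A, the centroid depth is h_c = 309/(11.34036 × 3.1779) = 8.57416 m.
The centroid lies 3.3/2 = 1.65 m below the top edge, so the top edge sits at h_top = 8.57416 − 1.65 = 6.92416 m below the surface.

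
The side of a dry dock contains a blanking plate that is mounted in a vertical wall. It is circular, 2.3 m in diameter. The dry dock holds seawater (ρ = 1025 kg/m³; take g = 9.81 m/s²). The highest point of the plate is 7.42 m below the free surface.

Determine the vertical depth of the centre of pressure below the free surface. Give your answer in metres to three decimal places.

h_p = 8.609 m

γ = ρg = 1025 × 9.81 / 1000 = 10.05525 kN/m³.
The centroid is at the centre, 1.15 m below the top of the plate, so the centroid depth is h_c = 7.42 + 1.15 = 8.57 m.
A = π(1.15)² = 4.15476 m².
Resultant F = γ·h_c·A = 10.05525 × 8.57 × 4.15476 = 358.03 kN.
I_c = πr⁴/4 = π × 1.15⁴/4 = 1.37367 m⁴.
Centre of pressure: y_p = y_c + I_c/(y_c·A) = 8.57 + 1.37367/(8.57 × 4.15476) = 8.57 + 0.0385794 = 8.60858 m along the plane.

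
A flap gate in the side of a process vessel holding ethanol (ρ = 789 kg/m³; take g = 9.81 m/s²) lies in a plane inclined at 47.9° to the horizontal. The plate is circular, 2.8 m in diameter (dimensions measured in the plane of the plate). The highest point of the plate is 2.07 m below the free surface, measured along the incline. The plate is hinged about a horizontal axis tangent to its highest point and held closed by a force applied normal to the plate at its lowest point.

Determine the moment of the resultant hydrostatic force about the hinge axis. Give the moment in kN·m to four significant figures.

M ≈ 189.1 kN·m

γ = ρg = 789 × 9.81 / 1000 = 7.74009 kN/m³.
Let θ = 47.9° be the plate's angle to the horizontal; measure y along the incline from where the plane meets the free surface. Vertical depth h = y·sinθ with sinθ = 0.741976.
The centroid is at the centre, 1.4 m below the top of the plate, so y_c = 2.07 + 1.4 = 3.47 m and h_c = 3.47 × 0.741976 = 2.57466 m.
A = π(1.4)² = 6.15752 m².
Resultant F = γ·h_c·A = 7.74009 × 2.57466 × 6.15752 = 122.708 kN.
I_c = πr⁴/4 = π × 1.4⁴/4 = 3.01719 m⁴.
Centre of pressure: y_p = y_c + I_c/(y_c·A) = 3.47 + 3.01719/(3.47 × 6.15752) = 3.47 + 0.141211 = 3.61121 m along the plane.
The resultant acts 1.4 + 0.141211 = 1.54121 m (along the plate) below the hinge at the top edge, so the moment about the hinge is M = F × 1.54121 = 122.708 × 1.54121 = 189.119 kN·m.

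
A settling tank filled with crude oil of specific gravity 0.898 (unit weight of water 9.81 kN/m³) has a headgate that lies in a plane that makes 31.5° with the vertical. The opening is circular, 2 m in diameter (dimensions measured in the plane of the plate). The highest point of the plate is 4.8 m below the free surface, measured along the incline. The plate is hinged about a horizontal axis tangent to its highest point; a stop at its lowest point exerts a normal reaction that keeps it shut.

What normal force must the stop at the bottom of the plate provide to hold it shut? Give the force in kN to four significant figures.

γ = 0.898 × 9.81 = 8.80938 kN/m³.
The plate makes 31.5° with the vertical, i.e. θ = 90° − 31.5° = 58.5° to the horizontal. Measuring y along the incline from the free-surface line, vertical depth h = y·sinθ with sinθ = 0.852640.
The centroid is at the centre, 1 m below the top of the plate, so y_c = 4.8 + 1 = 5.8 m and h_c = 5.8 × 0.852640 = 4.94531 m.
A = π(1)² = 3.14159 m².
Resultant F = γ·h_c·A = 8.80938 × 4.94531 × 3.14159 = 136.864 kN.
I_c = πr⁴/4 = π × 1⁴/4 = 0.785398 m⁴.
Centre of pressure: y_p = y_c + I_c/(y_c·A) = 5.8 + 0.785398/(5.8 × 3.14159) = 5.8 + 0.0431035 = 5.8431 m along the plane.
The resultant acts 1 + 0.0431035 = 1.0431 m (along the plate) below the hinge at the top edge, so the moment about the hinge is M = F × 1.0431 = 136.864 × 1.0431 = 142.763 kN·m.
A normal force at the bottom, 2 m from the hinge, must supply this moment: P = 142.763/2 = 71.3815 kN.

P ≈ 71.38 kN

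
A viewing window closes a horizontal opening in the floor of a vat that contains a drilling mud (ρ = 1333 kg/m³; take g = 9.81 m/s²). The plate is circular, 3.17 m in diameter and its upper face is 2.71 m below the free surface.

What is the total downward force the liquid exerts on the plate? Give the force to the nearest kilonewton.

F ≈ 280 kN

γ = ρg = 1333 × 9.81 / 1000 = 13.07673 kN/m³.
The plate is horizontal, so pressure is uniform at p = γ·h = 13.07673 × 2.71 = 35.4379 kN/m².
A = π(1.585)² = 7.89239 m².
F = p·A = 35.4379 × 7.89239 = 279.69 kN.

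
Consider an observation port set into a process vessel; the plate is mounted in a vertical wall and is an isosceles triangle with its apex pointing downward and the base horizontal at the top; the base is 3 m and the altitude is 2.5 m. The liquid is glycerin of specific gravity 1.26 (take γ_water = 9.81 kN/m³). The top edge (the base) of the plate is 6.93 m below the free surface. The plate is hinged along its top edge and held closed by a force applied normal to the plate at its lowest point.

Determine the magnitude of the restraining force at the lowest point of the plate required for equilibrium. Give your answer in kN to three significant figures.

γ = 1.26 × 9.81 = 12.3606 kN/m³.
With the apex down, the centroid sits h/3 = 2.5/3 = 0.833333 m below the base (the top edge), so the centroid depth is h_c = 6.93 + 0.833333 = 7.76333 m.
A = ½ × 3 × 2.5 = 3.75 m².
Resultant F = γ·h_c·A = 12.3606 × 7.76333 × 3.75 = 359.848 kN.
I_c = b·h³/36 = 3 × 2.5³/36 = 1.30208 m⁴.
Centre of pressure: y_p = y_c + I_c/(y_c·A) = 7.76333 + 1.30208/(7.76333 × 3.75) = 7.76333 + 0.0447258 = 7.80806 m along the plane.
The resultant acts 0.833333 + 0.0447258 = 0.878059 m (along the plate) below the hinge at the top edge, so the moment about the hinge is M = F × 0.878059 = 359.848 × 0.878059 = 315.968 kN·m.
A normal force at the bottom, 2.5 m from the hinge, must supply this moment: P = 315.968/2.5 = 126.387 kN.

P ≈ 126 kN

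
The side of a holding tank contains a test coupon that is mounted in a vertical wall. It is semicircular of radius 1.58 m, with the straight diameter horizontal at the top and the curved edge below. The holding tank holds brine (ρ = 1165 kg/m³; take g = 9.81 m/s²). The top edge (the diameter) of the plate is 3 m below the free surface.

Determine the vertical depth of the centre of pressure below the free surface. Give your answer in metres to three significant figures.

h_p = 3.72 m

γ = ρg = 1165 × 9.81 / 1000 = 11.42865 kN/m³.
The centroid of a semicircle lies 4r/(3π) = 0.670573 m from the diameter, here below the top edge, so the centroid depth is h_c = 3 + 0.670573 = 3.67057 m.
A = πr²/2 = π × 1.58²/2 = 3.92134 m².
Resultant F = γ·h_c·A = 11.42865 × 3.67057 × 3.92134 = 164.499 kN.
I_c = (π/8 − 8/(9π))·r⁴ = 0.109757 × 1.58⁴ = 0.684007 m⁴.
Centre of pressure: y_p = y_c + I_c/(y_c·A) = 3.67057 + 0.684007/(3.67057 × 3.92134) = 3.67057 + 0.0475218 = 3.71809 m along the plane.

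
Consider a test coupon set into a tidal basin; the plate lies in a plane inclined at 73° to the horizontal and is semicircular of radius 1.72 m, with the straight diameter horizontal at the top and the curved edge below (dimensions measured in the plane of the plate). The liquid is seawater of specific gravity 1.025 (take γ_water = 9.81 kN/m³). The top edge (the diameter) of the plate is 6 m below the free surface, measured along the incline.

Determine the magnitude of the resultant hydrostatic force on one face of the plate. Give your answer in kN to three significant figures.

γ = 1.025 × 9.81 = 10.05525 kN/m³.
Let θ = 73° be the plate's angle to the horizontal; measure y along the incline from where the plane meets the free surface. Vertical depth h = y·sinθ with sinθ = 0.956305.
The centroid of a semicircle lies 4r/(3π) = 0.729991 m from the diameter, here below the top edge, so y_c = 6 + 0.729991 = 6.72999 m and h_c = 6.72999 × 0.956305 = 6.43592 m.
A = πr²/2 = π × 1.72²/2 = 4.64704 m².
Resultant F = γ·h_c·A = 10.05525 × 6.43592 × 4.64704 = 300.732 kN.

F ≈ 301 kN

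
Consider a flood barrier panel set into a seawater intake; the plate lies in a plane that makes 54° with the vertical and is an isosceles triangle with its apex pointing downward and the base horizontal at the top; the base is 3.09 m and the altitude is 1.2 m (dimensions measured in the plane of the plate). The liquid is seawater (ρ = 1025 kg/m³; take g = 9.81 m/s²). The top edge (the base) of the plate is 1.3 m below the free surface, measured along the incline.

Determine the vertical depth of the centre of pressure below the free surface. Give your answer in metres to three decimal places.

h_p = 1.027 m

γ = ρg = 1025 × 9.81 / 1000 = 10.05525 kN/m³.
The plate makes 54° with the vertical, i.e. θ = 90° − 54° = 36° to the horizontal. Measuring y along the incline from the free-surface line, vertical depth h = y·sinθ with sinθ = 0.587785.
With the apex down, the centroid sits h/3 = 1.2/3 = 0.4 m below the base (the top edge), so y_c = 1.3 + 0.4 = 1.7 m and h_c = 1.7 × 0.587785 = 0.999235 m.
A = ½ × 3.09 × 1.2 = 1.854 m².
Resultant F = γ·h_c·A = 10.05525 × 0.999235 × 1.854 = 18.6282 kN.
I_c = b·h³/36 = 3.09 × 1.2³/36 = 0.14832 m⁴.
Centre of pressure: y_p = y_c + I_c/(y_c·A) = 1.7 + 0.14832/(1.7 × 1.854) = 1.7 + 0.0470588 = 1.74706 m along the plane.
Vertically, h_p = y_p·sinθ = 1.74706 × 0.587785 = 1.0269 m.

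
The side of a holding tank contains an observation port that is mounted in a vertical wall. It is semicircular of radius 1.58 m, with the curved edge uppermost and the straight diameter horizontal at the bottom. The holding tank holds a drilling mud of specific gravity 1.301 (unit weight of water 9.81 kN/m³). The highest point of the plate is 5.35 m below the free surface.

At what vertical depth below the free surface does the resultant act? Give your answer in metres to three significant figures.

h_p = 6.29 m

γ = 1.301 × 9.81 = 12.76281 kN/m³.
The centroid lies 4r/(3π) = 0.670573 m above the diameter, so r − 4r/(3π) = 1.58 − 0.670573 = 0.909427 m below the topmost point, so the centroid depth is h_c = 5.35 + 0.909427 = 6.25943 m.
A = πr²/2 = π × 1.58²/2 = 3.92134 m².
Resultant F = γ·h_c·A = 12.76281 × 6.25943 × 3.92134 = 313.268 kN.
I_c = (π/8 − 8/(9π))·r⁴ = 0.109757 × 1.58⁴ = 0.684007 m⁴.
Centre of pressure: y_p = y_c + I_c/(y_c·A) = 6.25943 + 0.684007/(6.25943 × 3.92134) = 6.25943 + 0.0278671 = 6.2873 m along the plane.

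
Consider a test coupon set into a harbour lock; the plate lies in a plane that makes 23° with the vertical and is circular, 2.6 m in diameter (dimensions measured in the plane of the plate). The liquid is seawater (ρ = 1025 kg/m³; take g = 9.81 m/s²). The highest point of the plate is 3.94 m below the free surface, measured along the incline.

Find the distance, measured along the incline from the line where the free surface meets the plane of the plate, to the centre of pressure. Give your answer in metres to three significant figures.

γ = ρg = 1025 × 9.81 / 1000 = 10.05525 kN/m³.
The plate makes 23° with the vertical, i.e. θ = 90° − 23° = 67° to the horizontal. Measuring y along the incline from the free-surface line, vertical depth h = y·sinθ with sinθ = 0.920505.
The centroid is at the centre, 1.3 m below the top of the plate, so y_c = 3.94 + 1.3 = 5.24 m and h_c = 5.24 × 0.920505 = 4.82345 m.
A = π(1.3)² = 5.30929 m².
Resultant F = γ·h_c·A = 10.05525 × 4.82345 × 5.30929 = 257.506 kN.
I_c = πr⁴/4 = π × 1.3⁴/4 = 2.24318 m⁴.
Centre of pressure: y_p = y_c + I_c/(y_c·A) = 5.24 + 2.24318/(5.24 × 5.30929) = 5.24 + 0.0806299 = 5.32063 m along the plane.

y_p = 5.32 m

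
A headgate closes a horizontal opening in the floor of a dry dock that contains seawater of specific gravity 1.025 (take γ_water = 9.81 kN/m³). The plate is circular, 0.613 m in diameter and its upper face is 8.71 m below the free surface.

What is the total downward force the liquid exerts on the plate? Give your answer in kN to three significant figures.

γ = 1.025 × 9.81 = 10.05525 kN/m³.
The plate is horizontal, so pressure is uniform at p = γ·h = 10.05525 × 8.71 = 87.5812 kN/m².
A = π(0.3065)² = 0.295128 m².
F = p·A = 87.5812 × 0.295128 = 25.8477 kN.

F ≈ 25.8 kN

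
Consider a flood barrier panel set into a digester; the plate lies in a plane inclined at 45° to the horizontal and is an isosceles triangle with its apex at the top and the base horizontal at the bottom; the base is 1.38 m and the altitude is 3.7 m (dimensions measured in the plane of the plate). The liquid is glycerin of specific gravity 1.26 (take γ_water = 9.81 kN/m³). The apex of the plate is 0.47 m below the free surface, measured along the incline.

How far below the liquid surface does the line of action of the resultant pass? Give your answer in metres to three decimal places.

h_p = 2.260 m

γ = 1.26 × 9.81 = 12.3606 kN/m³.
Let θ = 45° be the plate's angle to the horizontal; measure y along the incline from where the plane meets the free surface. Vertical depth h = y·sinθ with sinθ = 0.707107.
With the apex up, the centroid sits 2h/3 = 2 × 3.7/3 = 2.46667 m below the apex, so y_c = 0.47 + 2.46667 = 2.93667 m and h_c = 2.93667 × 0.707107 = 2.07654 m.
A = ½ × 1.38 × 3.7 = 2.553 m².
Resultant F = γ·h_c·A = 12.3606 × 2.07654 × 2.553 = 65.5286 kN.
I_c = b·h³/36 = 1.38 × 3.7³/36 = 1.9417 m⁴.
Centre of pressure: y_p = y_c + I_c/(y_c·A) = 2.93667 + 1.9417/(2.93667 × 2.553) = 2.93667 + 0.258986 = 3.19566 m along the plane.
Vertically, h_p = y_p·sinθ = 3.19566 × 0.707107 = 2.25967 m.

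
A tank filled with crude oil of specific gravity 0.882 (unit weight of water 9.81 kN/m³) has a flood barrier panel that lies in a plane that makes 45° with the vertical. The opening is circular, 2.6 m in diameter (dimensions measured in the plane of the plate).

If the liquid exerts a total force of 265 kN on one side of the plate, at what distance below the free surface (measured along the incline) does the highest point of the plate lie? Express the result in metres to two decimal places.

y_top ≈ 6.86 m

γ = 0.882 × 9.81 = 8.65242 kN/m³.
A = π(1.3)² = 5.30929 m².
From F = γ·h_c·A, the centroid depth is h_c = 265/(8.65242 × 5.30929) = 5.76862 m.
The plate makes 45° with the vertical, i.e. θ = 90° − 45° = 45° to the horizontal. Measuring y along the incline from the free-surface line, vertical depth h = y·sinθ with sinθ = 0.707107.
Along the incline, y_c = h_c/sinθ = 5.76862/0.707107 = 8.15806 m.
The centroid is at the centre, 1.3 m below the top of the plate, so the highest point sits at y_top = 8.15806 − 1.3 = 6.85806 m along the incline.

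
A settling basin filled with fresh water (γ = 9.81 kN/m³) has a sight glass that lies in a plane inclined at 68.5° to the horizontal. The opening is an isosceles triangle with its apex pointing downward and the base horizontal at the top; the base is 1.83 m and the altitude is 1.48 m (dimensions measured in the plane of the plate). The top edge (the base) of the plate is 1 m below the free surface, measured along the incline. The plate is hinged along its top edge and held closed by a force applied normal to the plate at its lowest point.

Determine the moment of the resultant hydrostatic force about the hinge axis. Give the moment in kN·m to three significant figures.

M ≈ 10.6 kN·m

γ = 9.81 kN/m³.
Let θ = 68.5° be the plate's angle to the horizontal; measure y along the incline from where the plane meets the free surface. Vertical depth h = y·sinθ with sinθ = 0.930418.
With the apex down, the centroid sits h/3 = 1.48/3 = 0.493333 m below the base (the top edge), so y_c = 1 + 0.493333 = 1.49333 m and h_c = 1.49333 × 0.930418 = 1.38942 m.
A = ½ × 1.83 × 1.48 = 1.3542 m².
Resultant F = γ·h_c·A = 9.81 × 1.38942 × 1.3542 = 18.458 kN.
I_c = b·h³/36 = 1.83 × 1.48³/36 = 0.164791 m⁴.
Centre of pressure: y_p = y_c + I_c/(y_c·A) = 1.49333 + 0.164791/(1.49333 × 1.3542) = 1.49333 + 0.0814882 = 1.57482 m along the plane.
The resultant acts 0.493333 + 0.0814882 = 0.574821 m (along the plate) below the hinge at the top edge, so the moment about the hinge is M = F × 0.574821 = 18.458 × 0.574821 = 10.61 kN·m.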